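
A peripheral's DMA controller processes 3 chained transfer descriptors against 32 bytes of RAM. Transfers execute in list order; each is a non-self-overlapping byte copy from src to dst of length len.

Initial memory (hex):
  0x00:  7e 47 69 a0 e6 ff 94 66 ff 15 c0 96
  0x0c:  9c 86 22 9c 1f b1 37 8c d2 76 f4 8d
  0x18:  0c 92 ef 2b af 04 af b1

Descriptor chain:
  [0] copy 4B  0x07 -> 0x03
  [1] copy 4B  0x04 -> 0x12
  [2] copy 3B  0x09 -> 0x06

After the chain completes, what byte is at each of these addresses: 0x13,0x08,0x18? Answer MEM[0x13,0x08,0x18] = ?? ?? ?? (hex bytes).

D0: mem[0x03..0x06] <- [66 ff 15 c0]
D1: mem[0x12..0x15] <- [ff 15 c0 66]
D2: mem[0x06..0x08] <- [15 c0 96]
query mem[0x13]=0x15, mem[0x08]=0x96, mem[0x18]=0x0c

MEM[0x13,0x08,0x18] = 15 96 0c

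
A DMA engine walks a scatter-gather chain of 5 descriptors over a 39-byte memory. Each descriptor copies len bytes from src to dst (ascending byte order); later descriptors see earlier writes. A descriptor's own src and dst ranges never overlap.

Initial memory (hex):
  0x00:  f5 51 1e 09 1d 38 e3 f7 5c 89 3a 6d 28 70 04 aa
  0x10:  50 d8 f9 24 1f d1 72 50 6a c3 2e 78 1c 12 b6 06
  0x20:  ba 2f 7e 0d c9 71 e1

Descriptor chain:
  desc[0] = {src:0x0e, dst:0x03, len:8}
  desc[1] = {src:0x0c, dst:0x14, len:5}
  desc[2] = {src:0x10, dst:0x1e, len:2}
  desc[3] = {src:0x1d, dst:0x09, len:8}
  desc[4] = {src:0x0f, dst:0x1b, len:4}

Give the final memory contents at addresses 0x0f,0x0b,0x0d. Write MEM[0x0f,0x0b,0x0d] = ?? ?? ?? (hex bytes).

MEM[0x0f,0x0b,0x0d] = 0d d8 2f

  after D0: wrote 8B at 0x03 = 04aa50d8f9241fd1
  after D1: wrote 5B at 0x14 = 287004aa50
  after D2: wrote 2B at 0x1e = 50d8
  after D3: wrote 8B at 0x09 = 1250d8ba2f7e0dc9
  after D4: wrote 4B at 0x1b = 0dc9d8f9
query mem[0x0f]=0x0d, mem[0x0b]=0xd8, mem[0x0d]=0x2f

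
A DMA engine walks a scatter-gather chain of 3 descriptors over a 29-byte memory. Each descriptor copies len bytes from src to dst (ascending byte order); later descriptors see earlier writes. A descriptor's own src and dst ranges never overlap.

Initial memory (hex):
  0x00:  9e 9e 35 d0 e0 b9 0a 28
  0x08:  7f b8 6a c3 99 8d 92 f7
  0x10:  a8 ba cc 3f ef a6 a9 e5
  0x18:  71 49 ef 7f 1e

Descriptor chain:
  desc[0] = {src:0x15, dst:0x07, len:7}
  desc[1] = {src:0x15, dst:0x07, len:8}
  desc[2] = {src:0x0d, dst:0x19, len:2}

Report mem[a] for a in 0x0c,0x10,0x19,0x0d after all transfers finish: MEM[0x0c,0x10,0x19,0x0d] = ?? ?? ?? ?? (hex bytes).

MEM[0x0c,0x10,0x19,0x0d] = ef a8 7f 7f

D0: mem[0x07..0x0d] <- [a6 a9 e5 71 49 ef 7f]
D1: mem[0x07..0x0e] <- [a6 a9 e5 71 49 ef 7f 1e]
D2: mem[0x19..0x1a] <- [7f 1e]
query mem[0x0c]=0xef, mem[0x10]=0xa8, mem[0x19]=0x7f, mem[0x0d]=0x7f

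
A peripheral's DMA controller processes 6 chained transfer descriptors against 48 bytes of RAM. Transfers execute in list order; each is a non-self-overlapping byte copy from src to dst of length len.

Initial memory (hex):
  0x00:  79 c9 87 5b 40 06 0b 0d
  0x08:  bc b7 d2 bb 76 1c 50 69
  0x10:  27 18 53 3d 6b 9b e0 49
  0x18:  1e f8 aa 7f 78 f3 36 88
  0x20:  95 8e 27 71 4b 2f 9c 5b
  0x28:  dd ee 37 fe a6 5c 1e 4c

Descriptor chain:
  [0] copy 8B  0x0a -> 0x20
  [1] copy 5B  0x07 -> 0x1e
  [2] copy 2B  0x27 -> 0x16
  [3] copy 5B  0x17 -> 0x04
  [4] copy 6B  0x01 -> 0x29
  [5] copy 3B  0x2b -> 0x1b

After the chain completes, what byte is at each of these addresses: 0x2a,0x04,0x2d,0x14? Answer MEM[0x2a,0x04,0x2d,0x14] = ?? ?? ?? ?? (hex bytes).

MEM[0x2a,0x04,0x2d,0x14] = 87 dd 1e 6b

[0] 0x0a->0x20 len=8 : d2 bb 76 1c 50 69 27 18
[1] 0x07->0x1e len=5 : 0d bc b7 d2 bb
[2] 0x27->0x16 len=2 : 18 dd
[3] 0x17->0x04 len=5 : dd 1e f8 aa 7f
[4] 0x01->0x29 len=6 : c9 87 5b dd 1e f8
[5] 0x2b->0x1b len=3 : 5b dd 1e
query mem[0x2a]=0x87, mem[0x04]=0xdd, mem[0x2d]=0x1e, mem[0x14]=0x6b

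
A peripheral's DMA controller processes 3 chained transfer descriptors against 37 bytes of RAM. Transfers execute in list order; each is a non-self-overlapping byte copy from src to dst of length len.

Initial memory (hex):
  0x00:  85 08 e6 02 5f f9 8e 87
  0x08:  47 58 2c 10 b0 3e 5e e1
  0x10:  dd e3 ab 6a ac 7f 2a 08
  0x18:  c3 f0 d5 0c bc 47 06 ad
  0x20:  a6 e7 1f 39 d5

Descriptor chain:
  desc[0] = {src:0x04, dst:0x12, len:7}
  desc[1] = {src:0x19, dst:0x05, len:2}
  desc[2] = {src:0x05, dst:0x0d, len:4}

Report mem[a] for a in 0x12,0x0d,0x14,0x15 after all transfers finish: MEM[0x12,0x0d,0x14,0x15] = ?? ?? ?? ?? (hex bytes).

[0] 0x04->0x12 len=7 : 5f f9 8e 87 47 58 2c
[1] 0x19->0x05 len=2 : f0 d5
[2] 0x05->0x0d len=4 : f0 d5 87 47
query mem[0x12]=0x5f, mem[0x0d]=0xf0, mem[0x14]=0x8e, mem[0x15]=0x87

MEM[0x12,0x0d,0x14,0x15] = 5f f0 8e 87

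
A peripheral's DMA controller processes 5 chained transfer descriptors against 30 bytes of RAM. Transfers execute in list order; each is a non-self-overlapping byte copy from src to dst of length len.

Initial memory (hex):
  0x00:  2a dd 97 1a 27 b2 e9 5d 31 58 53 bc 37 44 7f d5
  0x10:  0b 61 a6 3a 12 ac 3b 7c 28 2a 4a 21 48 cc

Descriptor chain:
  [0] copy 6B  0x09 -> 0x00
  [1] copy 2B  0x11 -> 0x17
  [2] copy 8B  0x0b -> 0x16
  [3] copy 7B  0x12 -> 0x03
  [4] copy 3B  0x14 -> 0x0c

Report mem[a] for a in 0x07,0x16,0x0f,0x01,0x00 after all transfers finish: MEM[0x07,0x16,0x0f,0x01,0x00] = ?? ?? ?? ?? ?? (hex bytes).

#0 dst[0x00+6] := {0x58,0x53,0xbc,0x37,0x44,0x7f}
#1 dst[0x17+2] := {0x61,0xa6}
#2 dst[0x16+8] := {0xbc,0x37,0x44,0x7f,0xd5,0x0b,0x61,0xa6}
#3 dst[0x03+7] := {0xa6,0x3a,0x12,0xac,0xbc,0x37,0x44}
#4 dst[0x0c+3] := {0x12,0xac,0xbc}
query mem[0x07]=0xbc, mem[0x16]=0xbc, mem[0x0f]=0xd5, mem[0x01]=0x53, mem[0x00]=0x58

MEM[0x07,0x16,0x0f,0x01,0x00] = bc bc d5 53 58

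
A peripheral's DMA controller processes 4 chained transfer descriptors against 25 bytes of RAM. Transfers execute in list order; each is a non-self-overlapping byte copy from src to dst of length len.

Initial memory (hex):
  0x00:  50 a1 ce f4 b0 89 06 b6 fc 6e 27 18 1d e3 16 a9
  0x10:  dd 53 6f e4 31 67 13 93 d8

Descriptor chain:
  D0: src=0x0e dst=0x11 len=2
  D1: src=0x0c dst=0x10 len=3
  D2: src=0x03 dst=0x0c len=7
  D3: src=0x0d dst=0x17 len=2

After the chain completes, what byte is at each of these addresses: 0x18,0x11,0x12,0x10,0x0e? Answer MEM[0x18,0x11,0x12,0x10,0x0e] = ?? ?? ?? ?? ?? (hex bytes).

MEM[0x18,0x11,0x12,0x10,0x0e] = 89 fc 6e b6 89

#0 dst[0x11+2] := {0x16,0xa9}
#1 dst[0x10+3] := {0x1d,0xe3,0x16}
#2 dst[0x0c+7] := {0xf4,0xb0,0x89,0x06,0xb6,0xfc,0x6e}
#3 dst[0x17+2] := {0xb0,0x89}
query mem[0x18]=0x89, mem[0x11]=0xfc, mem[0x12]=0x6e, mem[0x10]=0xb6, mem[0x0e]=0x89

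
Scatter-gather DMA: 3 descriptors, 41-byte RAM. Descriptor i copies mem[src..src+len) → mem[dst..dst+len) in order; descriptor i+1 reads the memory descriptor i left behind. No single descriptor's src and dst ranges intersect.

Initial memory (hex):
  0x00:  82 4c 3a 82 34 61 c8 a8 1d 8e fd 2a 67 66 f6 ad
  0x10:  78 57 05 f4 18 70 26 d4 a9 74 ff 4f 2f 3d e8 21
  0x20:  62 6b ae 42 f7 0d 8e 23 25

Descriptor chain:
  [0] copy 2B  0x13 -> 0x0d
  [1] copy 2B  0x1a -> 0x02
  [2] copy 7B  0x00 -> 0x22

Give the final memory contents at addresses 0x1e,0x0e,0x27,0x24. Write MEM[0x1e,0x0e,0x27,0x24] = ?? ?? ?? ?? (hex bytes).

MEM[0x1e,0x0e,0x27,0x24] = e8 18 61 ff

#0 dst[0x0d+2] := {0xf4,0x18}
#1 dst[0x02+2] := {0xff,0x4f}
#2 dst[0x22+7] := {0x82,0x4c,0xff,0x4f,0x34,0x61,0xc8}
query mem[0x1e]=0xe8, mem[0x0e]=0x18, mem[0x27]=0x61, mem[0x24]=0xff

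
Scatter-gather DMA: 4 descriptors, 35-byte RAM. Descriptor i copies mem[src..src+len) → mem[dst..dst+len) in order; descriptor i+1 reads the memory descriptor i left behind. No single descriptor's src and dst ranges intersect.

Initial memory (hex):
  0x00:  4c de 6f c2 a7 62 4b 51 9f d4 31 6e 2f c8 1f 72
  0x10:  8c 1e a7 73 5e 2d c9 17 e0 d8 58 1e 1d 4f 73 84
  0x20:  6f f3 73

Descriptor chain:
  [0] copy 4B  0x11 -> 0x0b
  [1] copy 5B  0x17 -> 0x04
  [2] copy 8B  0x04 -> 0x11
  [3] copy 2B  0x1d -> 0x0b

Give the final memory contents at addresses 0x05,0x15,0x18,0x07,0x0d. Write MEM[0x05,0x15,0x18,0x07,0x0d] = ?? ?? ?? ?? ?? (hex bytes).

MEM[0x05,0x15,0x18,0x07,0x0d] = e0 1e 1e 58 73

  after D0: wrote 4B at 0x0b = 1ea7735e
  after D1: wrote 5B at 0x04 = 17e0d8581e
  after D2: wrote 8B at 0x11 = 17e0d8581ed4311e
  after D3: wrote 2B at 0x0b = 4f73
query mem[0x05]=0xe0, mem[0x15]=0x1e, mem[0x18]=0x1e, mem[0x07]=0x58, mem[0x0d]=0x73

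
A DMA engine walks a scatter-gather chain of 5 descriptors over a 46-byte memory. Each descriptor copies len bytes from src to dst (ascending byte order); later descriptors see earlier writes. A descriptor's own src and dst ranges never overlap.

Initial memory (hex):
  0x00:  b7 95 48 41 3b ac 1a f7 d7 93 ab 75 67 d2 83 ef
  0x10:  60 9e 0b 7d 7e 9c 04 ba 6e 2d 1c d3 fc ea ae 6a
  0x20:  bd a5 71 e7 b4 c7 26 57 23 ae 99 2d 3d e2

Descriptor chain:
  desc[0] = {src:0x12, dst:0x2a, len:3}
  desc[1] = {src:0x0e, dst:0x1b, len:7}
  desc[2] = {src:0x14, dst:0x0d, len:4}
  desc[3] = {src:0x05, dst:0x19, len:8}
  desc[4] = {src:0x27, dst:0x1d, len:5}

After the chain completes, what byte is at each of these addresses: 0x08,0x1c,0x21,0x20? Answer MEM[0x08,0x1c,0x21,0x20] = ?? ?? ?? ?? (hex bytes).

MEM[0x08,0x1c,0x21,0x20] = d7 d7 7d 0b

D0: mem[0x2a..0x2c] <- [0b 7d 7e]
D1: mem[0x1b..0x21] <- [83 ef 60 9e 0b 7d 7e]
D2: mem[0x0d..0x10] <- [7e 9c 04 ba]
D3: mem[0x19..0x20] <- [ac 1a f7 d7 93 ab 75 67]
D4: mem[0x1d..0x21] <- [57 23 ae 0b 7d]
query mem[0x08]=0xd7, mem[0x1c]=0xd7, mem[0x21]=0x7d, mem[0x20]=0x0b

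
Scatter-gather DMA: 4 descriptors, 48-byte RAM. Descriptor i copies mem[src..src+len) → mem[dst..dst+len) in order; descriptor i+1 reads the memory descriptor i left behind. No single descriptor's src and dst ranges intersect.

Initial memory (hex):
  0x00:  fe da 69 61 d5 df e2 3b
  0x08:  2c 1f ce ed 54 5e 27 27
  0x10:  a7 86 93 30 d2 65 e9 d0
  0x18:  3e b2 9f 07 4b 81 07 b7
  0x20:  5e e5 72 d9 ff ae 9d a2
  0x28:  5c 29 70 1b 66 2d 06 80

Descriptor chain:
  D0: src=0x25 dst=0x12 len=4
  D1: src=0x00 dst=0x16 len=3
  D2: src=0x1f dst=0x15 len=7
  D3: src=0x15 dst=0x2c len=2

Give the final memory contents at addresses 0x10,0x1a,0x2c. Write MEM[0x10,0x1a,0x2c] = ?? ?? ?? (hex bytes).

MEM[0x10,0x1a,0x2c] = a7 ff b7

[0] 0x25->0x12 len=4 : ae 9d a2 5c
[1] 0x00->0x16 len=3 : fe da 69
[2] 0x1f->0x15 len=7 : b7 5e e5 72 d9 ff ae
[3] 0x15->0x2c len=2 : b7 5e
query mem[0x10]=0xa7, mem[0x1a]=0xff, mem[0x2c]=0xb7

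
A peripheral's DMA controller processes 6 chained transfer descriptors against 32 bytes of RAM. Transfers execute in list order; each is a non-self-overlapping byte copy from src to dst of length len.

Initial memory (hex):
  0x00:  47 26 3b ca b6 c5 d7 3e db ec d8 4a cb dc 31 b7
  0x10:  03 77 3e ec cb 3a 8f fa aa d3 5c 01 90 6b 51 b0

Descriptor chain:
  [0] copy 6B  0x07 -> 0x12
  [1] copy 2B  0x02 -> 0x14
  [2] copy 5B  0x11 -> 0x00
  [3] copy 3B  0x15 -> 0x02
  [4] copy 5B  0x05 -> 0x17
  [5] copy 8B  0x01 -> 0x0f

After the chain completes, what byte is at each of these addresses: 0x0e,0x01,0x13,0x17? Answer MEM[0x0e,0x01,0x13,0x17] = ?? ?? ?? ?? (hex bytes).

MEM[0x0e,0x01,0x13,0x17] = 31 3e c5 c5

#0 dst[0x12+6] := {0x3e,0xdb,0xec,0xd8,0x4a,0xcb}
#1 dst[0x14+2] := {0x3b,0xca}
#2 dst[0x00+5] := {0x77,0x3e,0xdb,0x3b,0xca}
#3 dst[0x02+3] := {0xca,0x4a,0xcb}
#4 dst[0x17+5] := {0xc5,0xd7,0x3e,0xdb,0xec}
#5 dst[0x0f+8] := {0x3e,0xca,0x4a,0xcb,0xc5,0xd7,0x3e,0xdb}
query mem[0x0e]=0x31, mem[0x01]=0x3e, mem[0x13]=0xc5, mem[0x17]=0xc5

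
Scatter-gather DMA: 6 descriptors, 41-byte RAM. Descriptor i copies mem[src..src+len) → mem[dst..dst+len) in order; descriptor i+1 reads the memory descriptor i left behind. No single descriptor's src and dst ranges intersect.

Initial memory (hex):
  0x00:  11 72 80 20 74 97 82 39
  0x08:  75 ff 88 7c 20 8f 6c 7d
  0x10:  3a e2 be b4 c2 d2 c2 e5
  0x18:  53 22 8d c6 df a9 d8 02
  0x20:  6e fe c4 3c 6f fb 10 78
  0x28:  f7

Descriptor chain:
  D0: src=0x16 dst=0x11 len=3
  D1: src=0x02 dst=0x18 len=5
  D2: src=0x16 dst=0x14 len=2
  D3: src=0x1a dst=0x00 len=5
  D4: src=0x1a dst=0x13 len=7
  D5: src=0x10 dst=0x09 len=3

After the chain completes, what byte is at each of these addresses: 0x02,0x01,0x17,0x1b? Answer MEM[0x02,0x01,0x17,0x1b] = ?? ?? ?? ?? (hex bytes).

#0 dst[0x11+3] := {0xc2,0xe5,0x53}
#1 dst[0x18+5] := {0x80,0x20,0x74,0x97,0x82}
#2 dst[0x14+2] := {0xc2,0xe5}
#3 dst[0x00+5] := {0x74,0x97,0x82,0xa9,0xd8}
#4 dst[0x13+7] := {0x74,0x97,0x82,0xa9,0xd8,0x02,0x6e}
#5 dst[0x09+3] := {0x3a,0xc2,0xe5}
query mem[0x02]=0x82, mem[0x01]=0x97, mem[0x17]=0xd8, mem[0x1b]=0x97

MEM[0x02,0x01,0x17,0x1b] = 82 97 d8 97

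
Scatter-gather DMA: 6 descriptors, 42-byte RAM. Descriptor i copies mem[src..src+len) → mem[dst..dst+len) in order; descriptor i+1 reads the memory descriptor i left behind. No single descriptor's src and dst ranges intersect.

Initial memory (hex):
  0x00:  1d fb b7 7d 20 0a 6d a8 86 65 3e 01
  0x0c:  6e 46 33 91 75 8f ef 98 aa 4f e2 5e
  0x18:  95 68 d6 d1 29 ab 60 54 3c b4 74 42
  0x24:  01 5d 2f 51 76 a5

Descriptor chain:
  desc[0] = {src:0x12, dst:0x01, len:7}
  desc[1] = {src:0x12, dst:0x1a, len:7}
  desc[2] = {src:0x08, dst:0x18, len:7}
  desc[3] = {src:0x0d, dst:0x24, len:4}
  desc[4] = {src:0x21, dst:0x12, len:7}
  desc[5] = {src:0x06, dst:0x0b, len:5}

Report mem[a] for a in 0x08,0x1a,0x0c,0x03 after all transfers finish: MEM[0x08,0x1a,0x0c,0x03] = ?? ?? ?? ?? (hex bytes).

MEM[0x08,0x1a,0x0c,0x03] = 86 3e 95 aa

D0: mem[0x01..0x07] <- [ef 98 aa 4f e2 5e 95]
D1: mem[0x1a..0x20] <- [ef 98 aa 4f e2 5e 95]
D2: mem[0x18..0x1e] <- [86 65 3e 01 6e 46 33]
D3: mem[0x24..0x27] <- [46 33 91 75]
D4: mem[0x12..0x18] <- [b4 74 42 46 33 91 75]
D5: mem[0x0b..0x0f] <- [5e 95 86 65 3e]
query mem[0x08]=0x86, mem[0x1a]=0x3e, mem[0x0c]=0x95, mem[0x03]=0xaa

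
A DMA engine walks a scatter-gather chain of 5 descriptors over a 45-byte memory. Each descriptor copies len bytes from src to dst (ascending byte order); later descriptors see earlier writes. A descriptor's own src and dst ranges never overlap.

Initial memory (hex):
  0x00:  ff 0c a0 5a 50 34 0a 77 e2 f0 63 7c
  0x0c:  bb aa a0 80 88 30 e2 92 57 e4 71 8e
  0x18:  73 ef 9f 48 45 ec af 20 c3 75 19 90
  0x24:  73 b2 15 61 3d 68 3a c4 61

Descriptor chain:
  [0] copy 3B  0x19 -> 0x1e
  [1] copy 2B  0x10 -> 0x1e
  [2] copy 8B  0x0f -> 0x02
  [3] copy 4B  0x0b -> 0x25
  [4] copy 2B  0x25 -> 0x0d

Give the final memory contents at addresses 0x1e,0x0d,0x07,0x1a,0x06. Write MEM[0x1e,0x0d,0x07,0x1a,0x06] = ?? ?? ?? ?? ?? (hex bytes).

D0: mem[0x1e..0x20] <- [ef 9f 48]
D1: mem[0x1e..0x1f] <- [88 30]
D2: mem[0x02..0x09] <- [80 88 30 e2 92 57 e4 71]
D3: mem[0x25..0x28] <- [7c bb aa a0]
D4: mem[0x0d..0x0e] <- [7c bb]
query mem[0x1e]=0x88, mem[0x0d]=0x7c, mem[0x07]=0x57, mem[0x1a]=0x9f, mem[0x06]=0x92

MEM[0x1e,0x0d,0x07,0x1a,0x06] = 88 7c 57 9f 92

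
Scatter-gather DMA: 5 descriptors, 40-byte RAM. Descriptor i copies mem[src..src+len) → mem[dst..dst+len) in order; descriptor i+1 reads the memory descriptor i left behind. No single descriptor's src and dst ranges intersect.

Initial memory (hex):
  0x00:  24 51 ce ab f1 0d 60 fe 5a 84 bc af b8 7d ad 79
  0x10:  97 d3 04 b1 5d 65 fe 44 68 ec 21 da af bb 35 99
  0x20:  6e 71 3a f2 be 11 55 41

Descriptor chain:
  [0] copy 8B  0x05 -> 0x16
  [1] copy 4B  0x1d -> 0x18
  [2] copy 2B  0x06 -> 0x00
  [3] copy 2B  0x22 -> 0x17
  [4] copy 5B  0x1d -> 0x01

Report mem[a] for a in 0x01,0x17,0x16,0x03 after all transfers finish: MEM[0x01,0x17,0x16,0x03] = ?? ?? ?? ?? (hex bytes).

MEM[0x01,0x17,0x16,0x03] = b8 3a 0d 99

  after D0: wrote 8B at 0x16 = 0d60fe5a84bcafb8
  after D1: wrote 4B at 0x18 = b835996e
  after D2: wrote 2B at 0x00 = 60fe
  after D3: wrote 2B at 0x17 = 3af2
  after D4: wrote 5B at 0x01 = b835996e71
query mem[0x01]=0xb8, mem[0x17]=0x3a, mem[0x16]=0x0d, mem[0x03]=0x99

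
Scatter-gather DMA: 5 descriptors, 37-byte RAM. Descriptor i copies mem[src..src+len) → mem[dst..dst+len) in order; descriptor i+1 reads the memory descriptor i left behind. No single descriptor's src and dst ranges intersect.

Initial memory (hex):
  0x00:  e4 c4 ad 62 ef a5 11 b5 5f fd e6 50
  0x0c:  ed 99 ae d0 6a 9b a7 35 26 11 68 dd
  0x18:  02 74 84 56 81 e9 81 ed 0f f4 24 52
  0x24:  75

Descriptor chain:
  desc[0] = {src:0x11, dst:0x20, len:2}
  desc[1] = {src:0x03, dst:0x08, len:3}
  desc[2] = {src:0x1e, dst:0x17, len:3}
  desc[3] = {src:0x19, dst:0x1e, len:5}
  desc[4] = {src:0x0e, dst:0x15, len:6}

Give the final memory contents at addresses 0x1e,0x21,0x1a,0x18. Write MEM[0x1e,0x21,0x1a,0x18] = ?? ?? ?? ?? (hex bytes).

MEM[0x1e,0x21,0x1a,0x18] = 9b 81 35 9b

#0 dst[0x20+2] := {0x9b,0xa7}
#1 dst[0x08+3] := {0x62,0xef,0xa5}
#2 dst[0x17+3] := {0x81,0xed,0x9b}
#3 dst[0x1e+5] := {0x9b,0x84,0x56,0x81,0xe9}
#4 dst[0x15+6] := {0xae,0xd0,0x6a,0x9b,0xa7,0x35}
query mem[0x1e]=0x9b, mem[0x21]=0x81, mem[0x1a]=0x35, mem[0x18]=0x9b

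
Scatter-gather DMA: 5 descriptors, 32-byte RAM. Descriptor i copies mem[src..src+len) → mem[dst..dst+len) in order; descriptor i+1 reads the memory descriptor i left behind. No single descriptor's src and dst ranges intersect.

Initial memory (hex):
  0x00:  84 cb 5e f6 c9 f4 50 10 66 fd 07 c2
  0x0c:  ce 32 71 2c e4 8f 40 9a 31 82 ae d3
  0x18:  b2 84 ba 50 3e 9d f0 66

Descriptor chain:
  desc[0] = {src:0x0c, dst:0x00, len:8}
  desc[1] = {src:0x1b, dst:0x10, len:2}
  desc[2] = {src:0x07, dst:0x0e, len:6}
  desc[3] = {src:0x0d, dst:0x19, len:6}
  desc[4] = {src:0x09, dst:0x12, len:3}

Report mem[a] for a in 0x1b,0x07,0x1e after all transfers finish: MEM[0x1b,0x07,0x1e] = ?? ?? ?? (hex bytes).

MEM[0x1b,0x07,0x1e] = 66 9a c2

#0 dst[0x00+8] := {0xce,0x32,0x71,0x2c,0xe4,0x8f,0x40,0x9a}
#1 dst[0x10+2] := {0x50,0x3e}
#2 dst[0x0e+6] := {0x9a,0x66,0xfd,0x07,0xc2,0xce}
#3 dst[0x19+6] := {0x32,0x9a,0x66,0xfd,0x07,0xc2}
#4 dst[0x12+3] := {0xfd,0x07,0xc2}
query mem[0x1b]=0x66, mem[0x07]=0x9a, mem[0x1e]=0xc2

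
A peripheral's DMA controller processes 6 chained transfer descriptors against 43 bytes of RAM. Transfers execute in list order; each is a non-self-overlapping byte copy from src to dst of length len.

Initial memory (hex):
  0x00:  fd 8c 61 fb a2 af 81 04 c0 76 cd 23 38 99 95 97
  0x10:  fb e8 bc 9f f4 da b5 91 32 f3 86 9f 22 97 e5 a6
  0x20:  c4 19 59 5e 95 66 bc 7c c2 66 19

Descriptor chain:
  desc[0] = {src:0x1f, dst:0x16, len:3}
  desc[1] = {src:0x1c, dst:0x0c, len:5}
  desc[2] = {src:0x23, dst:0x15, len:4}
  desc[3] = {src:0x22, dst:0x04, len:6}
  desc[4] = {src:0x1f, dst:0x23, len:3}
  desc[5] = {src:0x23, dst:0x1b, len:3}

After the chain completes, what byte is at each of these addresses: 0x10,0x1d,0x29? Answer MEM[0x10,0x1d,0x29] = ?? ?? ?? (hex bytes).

#0 dst[0x16+3] := {0xa6,0xc4,0x19}
#1 dst[0x0c+5] := {0x22,0x97,0xe5,0xa6,0xc4}
#2 dst[0x15+4] := {0x5e,0x95,0x66,0xbc}
#3 dst[0x04+6] := {0x59,0x5e,0x95,0x66,0xbc,0x7c}
#4 dst[0x23+3] := {0xa6,0xc4,0x19}
#5 dst[0x1b+3] := {0xa6,0xc4,0x19}
query mem[0x10]=0xc4, mem[0x1d]=0x19, mem[0x29]=0x66

MEM[0x10,0x1d,0x29] = c4 19 66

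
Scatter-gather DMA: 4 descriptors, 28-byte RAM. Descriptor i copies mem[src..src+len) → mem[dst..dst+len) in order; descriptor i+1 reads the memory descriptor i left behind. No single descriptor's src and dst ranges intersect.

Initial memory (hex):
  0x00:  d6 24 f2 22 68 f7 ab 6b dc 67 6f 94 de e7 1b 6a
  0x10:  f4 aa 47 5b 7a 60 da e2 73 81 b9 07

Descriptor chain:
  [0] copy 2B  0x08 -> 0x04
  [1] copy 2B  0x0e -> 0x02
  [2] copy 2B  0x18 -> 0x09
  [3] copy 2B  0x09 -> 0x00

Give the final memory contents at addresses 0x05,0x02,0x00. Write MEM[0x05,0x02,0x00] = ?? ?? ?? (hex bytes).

MEM[0x05,0x02,0x00] = 67 1b 73

[0] 0x08->0x04 len=2 : dc 67
[1] 0x0e->0x02 len=2 : 1b 6a
[2] 0x18->0x09 len=2 : 73 81
[3] 0x09->0x00 len=2 : 73 81
query mem[0x05]=0x67, mem[0x02]=0x1b, mem[0x00]=0x73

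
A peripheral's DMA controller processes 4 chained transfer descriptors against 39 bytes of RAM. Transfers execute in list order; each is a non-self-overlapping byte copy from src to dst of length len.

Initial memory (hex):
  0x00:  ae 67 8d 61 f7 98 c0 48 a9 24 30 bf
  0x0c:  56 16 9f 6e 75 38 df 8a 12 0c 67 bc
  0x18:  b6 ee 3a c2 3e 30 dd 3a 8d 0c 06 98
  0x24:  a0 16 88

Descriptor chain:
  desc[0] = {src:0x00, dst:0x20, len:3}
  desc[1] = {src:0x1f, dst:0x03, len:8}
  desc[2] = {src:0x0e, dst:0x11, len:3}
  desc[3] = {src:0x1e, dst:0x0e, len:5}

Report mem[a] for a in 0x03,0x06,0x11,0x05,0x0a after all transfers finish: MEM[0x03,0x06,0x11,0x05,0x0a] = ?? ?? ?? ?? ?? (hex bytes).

MEM[0x03,0x06,0x11,0x05,0x0a] = 3a 8d 67 67 88

  after D0: wrote 3B at 0x20 = ae678d
  after D1: wrote 8B at 0x03 = 3aae678d98a01688
  after D2: wrote 3B at 0x11 = 9f6e75
  after D3: wrote 5B at 0x0e = dd3aae678d
query mem[0x03]=0x3a, mem[0x06]=0x8d, mem[0x11]=0x67, mem[0x05]=0x67, mem[0x0a]=0x88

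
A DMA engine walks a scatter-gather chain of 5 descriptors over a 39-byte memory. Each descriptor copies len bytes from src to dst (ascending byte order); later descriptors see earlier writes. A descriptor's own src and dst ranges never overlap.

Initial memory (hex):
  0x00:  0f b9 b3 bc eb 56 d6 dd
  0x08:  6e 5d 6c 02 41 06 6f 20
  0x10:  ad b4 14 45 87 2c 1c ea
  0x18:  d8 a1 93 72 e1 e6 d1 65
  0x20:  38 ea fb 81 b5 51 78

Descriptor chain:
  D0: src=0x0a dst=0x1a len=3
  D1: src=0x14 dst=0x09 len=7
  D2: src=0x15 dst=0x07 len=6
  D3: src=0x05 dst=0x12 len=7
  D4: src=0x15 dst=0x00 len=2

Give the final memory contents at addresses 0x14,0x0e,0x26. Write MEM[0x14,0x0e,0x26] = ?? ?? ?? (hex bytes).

MEM[0x14,0x0e,0x26] = 2c a1 78

#0 dst[0x1a+3] := {0x6c,0x02,0x41}
#1 dst[0x09+7] := {0x87,0x2c,0x1c,0xea,0xd8,0xa1,0x6c}
#2 dst[0x07+6] := {0x2c,0x1c,0xea,0xd8,0xa1,0x6c}
#3 dst[0x12+7] := {0x56,0xd6,0x2c,0x1c,0xea,0xd8,0xa1}
#4 dst[0x00+2] := {0x1c,0xea}
query mem[0x14]=0x2c, mem[0x0e]=0xa1, mem[0x26]=0x78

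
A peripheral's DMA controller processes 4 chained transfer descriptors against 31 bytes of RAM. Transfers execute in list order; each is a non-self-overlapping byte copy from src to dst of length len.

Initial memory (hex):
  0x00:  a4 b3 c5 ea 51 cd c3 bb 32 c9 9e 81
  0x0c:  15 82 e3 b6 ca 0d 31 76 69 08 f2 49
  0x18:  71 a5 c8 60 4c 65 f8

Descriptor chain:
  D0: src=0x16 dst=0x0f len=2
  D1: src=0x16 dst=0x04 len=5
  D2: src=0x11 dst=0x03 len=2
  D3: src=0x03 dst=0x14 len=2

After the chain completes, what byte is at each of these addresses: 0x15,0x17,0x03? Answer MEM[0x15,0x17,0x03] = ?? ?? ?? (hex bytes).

[0] 0x16->0x0f len=2 : f2 49
[1] 0x16->0x04 len=5 : f2 49 71 a5 c8
[2] 0x11->0x03 len=2 : 0d 31
[3] 0x03->0x14 len=2 : 0d 31
query mem[0x15]=0x31, mem[0x17]=0x49, mem[0x03]=0x0d

MEM[0x15,0x17,0x03] = 31 49 0d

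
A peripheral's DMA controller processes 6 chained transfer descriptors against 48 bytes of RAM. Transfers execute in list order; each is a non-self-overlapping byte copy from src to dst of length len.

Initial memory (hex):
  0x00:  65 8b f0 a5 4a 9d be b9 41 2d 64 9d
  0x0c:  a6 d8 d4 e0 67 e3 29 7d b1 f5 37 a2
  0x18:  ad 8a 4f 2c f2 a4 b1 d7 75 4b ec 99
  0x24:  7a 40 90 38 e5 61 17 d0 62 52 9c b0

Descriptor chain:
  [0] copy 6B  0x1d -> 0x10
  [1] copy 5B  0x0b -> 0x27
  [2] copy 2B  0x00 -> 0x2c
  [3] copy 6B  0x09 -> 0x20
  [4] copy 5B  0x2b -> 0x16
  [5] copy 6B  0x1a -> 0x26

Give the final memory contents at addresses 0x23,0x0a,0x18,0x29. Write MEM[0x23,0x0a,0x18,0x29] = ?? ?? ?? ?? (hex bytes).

MEM[0x23,0x0a,0x18,0x29] = a6 64 8b a4

  after D0: wrote 6B at 0x10 = a4b1d7754bec
  after D1: wrote 5B at 0x27 = 9da6d8d4e0
  after D2: wrote 2B at 0x2c = 658b
  after D3: wrote 6B at 0x20 = 2d649da6d8d4
  after D4: wrote 5B at 0x16 = e0658b9cb0
  after D5: wrote 6B at 0x26 = b02cf2a4b1d7
query mem[0x23]=0xa6, mem[0x0a]=0x64, mem[0x18]=0x8b, mem[0x29]=0xa4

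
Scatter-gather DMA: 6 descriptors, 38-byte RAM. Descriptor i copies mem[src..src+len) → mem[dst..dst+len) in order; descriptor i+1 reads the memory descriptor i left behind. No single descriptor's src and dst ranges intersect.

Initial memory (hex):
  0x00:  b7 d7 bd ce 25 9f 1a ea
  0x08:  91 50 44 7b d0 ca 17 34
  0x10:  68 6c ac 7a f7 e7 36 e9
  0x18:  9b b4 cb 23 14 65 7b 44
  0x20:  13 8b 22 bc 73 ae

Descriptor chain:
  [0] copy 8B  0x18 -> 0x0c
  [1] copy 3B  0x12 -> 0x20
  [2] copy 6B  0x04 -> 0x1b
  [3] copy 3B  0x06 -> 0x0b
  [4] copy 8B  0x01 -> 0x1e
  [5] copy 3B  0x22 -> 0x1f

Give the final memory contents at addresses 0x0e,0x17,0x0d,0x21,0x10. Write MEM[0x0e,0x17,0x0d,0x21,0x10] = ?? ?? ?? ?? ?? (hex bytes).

MEM[0x0e,0x17,0x0d,0x21,0x10] = cb e9 91 ea 14

  after D0: wrote 8B at 0x0c = 9bb4cb2314657b44
  after D1: wrote 3B at 0x20 = 7b44f7
  after D2: wrote 6B at 0x1b = 259f1aea9150
  after D3: wrote 3B at 0x0b = 1aea91
  after D4: wrote 8B at 0x1e = d7bdce259f1aea91
  after D5: wrote 3B at 0x1f = 9f1aea
query mem[0x0e]=0xcb, mem[0x17]=0xe9, mem[0x0d]=0x91, mem[0x21]=0xea, mem[0x10]=0x14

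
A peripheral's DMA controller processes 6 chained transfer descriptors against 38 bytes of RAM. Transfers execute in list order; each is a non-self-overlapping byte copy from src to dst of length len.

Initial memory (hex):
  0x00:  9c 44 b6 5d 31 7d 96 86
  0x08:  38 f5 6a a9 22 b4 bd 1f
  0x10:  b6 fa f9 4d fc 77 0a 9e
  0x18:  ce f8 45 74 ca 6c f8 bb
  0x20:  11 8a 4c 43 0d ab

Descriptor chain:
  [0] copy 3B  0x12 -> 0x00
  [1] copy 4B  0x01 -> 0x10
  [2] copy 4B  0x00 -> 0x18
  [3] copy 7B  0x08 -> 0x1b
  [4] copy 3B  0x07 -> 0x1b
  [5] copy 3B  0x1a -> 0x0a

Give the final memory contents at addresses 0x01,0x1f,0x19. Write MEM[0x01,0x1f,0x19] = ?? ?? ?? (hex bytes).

  after D0: wrote 3B at 0x00 = f94dfc
  after D1: wrote 4B at 0x10 = 4dfc5d31
  after D2: wrote 4B at 0x18 = f94dfc5d
  after D3: wrote 7B at 0x1b = 38f56aa922b4bd
  after D4: wrote 3B at 0x1b = 8638f5
  after D5: wrote 3B at 0x0a = fc8638
query mem[0x01]=0x4d, mem[0x1f]=0x22, mem[0x19]=0x4d

MEM[0x01,0x1f,0x19] = 4d 22 4d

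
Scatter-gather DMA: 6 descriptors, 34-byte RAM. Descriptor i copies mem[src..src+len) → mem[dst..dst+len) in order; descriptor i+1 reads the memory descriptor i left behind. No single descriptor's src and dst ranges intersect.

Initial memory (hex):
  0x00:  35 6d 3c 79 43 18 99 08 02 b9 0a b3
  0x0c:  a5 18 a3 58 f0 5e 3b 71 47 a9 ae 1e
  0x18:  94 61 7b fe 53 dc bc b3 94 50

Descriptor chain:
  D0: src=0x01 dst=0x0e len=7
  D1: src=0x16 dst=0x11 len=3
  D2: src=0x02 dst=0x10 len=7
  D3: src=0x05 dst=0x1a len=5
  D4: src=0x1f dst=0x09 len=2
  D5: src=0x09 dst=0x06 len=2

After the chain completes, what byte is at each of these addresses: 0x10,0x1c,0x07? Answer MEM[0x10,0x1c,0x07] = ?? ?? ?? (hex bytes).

MEM[0x10,0x1c,0x07] = 3c 08 94

[0] 0x01->0x0e len=7 : 6d 3c 79 43 18 99 08
[1] 0x16->0x11 len=3 : ae 1e 94
[2] 0x02->0x10 len=7 : 3c 79 43 18 99 08 02
[3] 0x05->0x1a len=5 : 18 99 08 02 b9
[4] 0x1f->0x09 len=2 : b3 94
[5] 0x09->0x06 len=2 : b3 94
query mem[0x10]=0x3c, mem[0x1c]=0x08, mem[0x07]=0x94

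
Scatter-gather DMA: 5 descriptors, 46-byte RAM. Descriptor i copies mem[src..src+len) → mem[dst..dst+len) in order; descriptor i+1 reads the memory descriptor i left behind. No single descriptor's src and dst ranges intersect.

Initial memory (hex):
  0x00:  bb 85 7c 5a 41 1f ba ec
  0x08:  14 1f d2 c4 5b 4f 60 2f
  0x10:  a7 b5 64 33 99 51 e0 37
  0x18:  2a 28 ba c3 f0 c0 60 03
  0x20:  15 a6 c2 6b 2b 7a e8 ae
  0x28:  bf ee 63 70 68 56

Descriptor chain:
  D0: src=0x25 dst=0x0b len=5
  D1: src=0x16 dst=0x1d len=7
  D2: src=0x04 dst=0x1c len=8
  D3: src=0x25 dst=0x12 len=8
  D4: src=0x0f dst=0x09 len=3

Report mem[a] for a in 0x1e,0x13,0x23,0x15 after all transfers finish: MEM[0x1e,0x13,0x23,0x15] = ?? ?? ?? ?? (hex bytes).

MEM[0x1e,0x13,0x23,0x15] = ba e8 7a bf

[0] 0x25->0x0b len=5 : 7a e8 ae bf ee
[1] 0x16->0x1d len=7 : e0 37 2a 28 ba c3 f0
[2] 0x04->0x1c len=8 : 41 1f ba ec 14 1f d2 7a
[3] 0x25->0x12 len=8 : 7a e8 ae bf ee 63 70 68
[4] 0x0f->0x09 len=3 : ee a7 b5
query mem[0x1e]=0xba, mem[0x13]=0xe8, mem[0x23]=0x7a, mem[0x15]=0xbf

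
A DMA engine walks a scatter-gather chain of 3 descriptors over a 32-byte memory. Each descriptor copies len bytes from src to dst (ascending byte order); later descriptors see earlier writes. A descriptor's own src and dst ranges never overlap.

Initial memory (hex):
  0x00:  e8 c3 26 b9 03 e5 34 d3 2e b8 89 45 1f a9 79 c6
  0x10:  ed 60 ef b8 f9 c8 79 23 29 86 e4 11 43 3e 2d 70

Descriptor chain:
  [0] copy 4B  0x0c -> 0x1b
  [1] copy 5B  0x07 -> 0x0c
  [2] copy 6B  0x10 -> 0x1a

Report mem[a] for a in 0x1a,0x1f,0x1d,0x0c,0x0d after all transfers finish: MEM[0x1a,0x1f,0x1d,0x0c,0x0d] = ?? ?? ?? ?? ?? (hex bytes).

D0: mem[0x1b..0x1e] <- [1f a9 79 c6]
D1: mem[0x0c..0x10] <- [d3 2e b8 89 45]
D2: mem[0x1a..0x1f] <- [45 60 ef b8 f9 c8]
query mem[0x1a]=0x45, mem[0x1f]=0xc8, mem[0x1d]=0xb8, mem[0x0c]=0xd3, mem[0x0d]=0x2e

MEM[0x1a,0x1f,0x1d,0x0c,0x0d] = 45 c8 b8 d3 2e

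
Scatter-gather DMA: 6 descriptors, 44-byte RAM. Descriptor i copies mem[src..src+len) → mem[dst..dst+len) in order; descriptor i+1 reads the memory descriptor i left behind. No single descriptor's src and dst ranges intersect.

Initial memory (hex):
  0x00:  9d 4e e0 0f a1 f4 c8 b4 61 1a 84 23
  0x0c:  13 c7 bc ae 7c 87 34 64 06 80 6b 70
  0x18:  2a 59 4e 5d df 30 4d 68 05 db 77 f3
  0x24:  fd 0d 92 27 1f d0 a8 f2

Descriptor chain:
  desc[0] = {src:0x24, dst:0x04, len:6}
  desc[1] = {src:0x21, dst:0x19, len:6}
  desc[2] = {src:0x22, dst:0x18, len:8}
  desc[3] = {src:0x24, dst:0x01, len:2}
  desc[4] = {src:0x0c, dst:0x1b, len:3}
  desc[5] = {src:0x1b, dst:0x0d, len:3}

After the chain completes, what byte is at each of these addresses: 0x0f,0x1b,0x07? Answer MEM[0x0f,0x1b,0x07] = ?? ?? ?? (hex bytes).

MEM[0x0f,0x1b,0x07] = bc 13 27

#0 dst[0x04+6] := {0xfd,0x0d,0x92,0x27,0x1f,0xd0}
#1 dst[0x19+6] := {0xdb,0x77,0xf3,0xfd,0x0d,0x92}
#2 dst[0x18+8] := {0x77,0xf3,0xfd,0x0d,0x92,0x27,0x1f,0xd0}
#3 dst[0x01+2] := {0xfd,0x0d}
#4 dst[0x1b+3] := {0x13,0xc7,0xbc}
#5 dst[0x0d+3] := {0x13,0xc7,0xbc}
query mem[0x0f]=0xbc, mem[0x1b]=0x13, mem[0x07]=0x27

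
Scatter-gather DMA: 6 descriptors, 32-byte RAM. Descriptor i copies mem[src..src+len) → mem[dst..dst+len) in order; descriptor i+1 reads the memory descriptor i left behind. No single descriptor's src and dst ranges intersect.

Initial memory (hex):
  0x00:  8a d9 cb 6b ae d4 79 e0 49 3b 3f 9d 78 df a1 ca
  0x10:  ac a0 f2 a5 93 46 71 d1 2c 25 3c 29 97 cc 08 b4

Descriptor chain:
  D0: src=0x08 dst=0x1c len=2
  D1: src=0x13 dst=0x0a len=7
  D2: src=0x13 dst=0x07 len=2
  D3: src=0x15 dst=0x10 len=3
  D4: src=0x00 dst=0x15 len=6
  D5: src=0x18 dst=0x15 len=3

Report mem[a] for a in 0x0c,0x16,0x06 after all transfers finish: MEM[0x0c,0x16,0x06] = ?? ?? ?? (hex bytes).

MEM[0x0c,0x16,0x06] = 46 ae 79

D0: mem[0x1c..0x1d] <- [49 3b]
D1: mem[0x0a..0x10] <- [a5 93 46 71 d1 2c 25]
D2: mem[0x07..0x08] <- [a5 93]
D3: mem[0x10..0x12] <- [46 71 d1]
D4: mem[0x15..0x1a] <- [8a d9 cb 6b ae d4]
D5: mem[0x15..0x17] <- [6b ae d4]
query mem[0x0c]=0x46, mem[0x16]=0xae, mem[0x06]=0x79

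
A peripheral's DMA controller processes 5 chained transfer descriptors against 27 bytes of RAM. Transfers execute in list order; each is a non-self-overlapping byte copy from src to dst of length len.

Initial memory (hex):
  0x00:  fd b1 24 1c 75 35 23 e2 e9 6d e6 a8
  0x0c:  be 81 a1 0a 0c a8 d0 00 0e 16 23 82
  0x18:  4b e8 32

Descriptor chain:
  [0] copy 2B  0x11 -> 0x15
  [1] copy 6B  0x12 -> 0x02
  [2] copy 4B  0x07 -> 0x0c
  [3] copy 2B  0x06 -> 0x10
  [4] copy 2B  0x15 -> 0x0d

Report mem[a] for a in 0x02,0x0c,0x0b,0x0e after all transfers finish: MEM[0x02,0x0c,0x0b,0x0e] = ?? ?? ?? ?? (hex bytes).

[0] 0x11->0x15 len=2 : a8 d0
[1] 0x12->0x02 len=6 : d0 00 0e a8 d0 82
[2] 0x07->0x0c len=4 : 82 e9 6d e6
[3] 0x06->0x10 len=2 : d0 82
[4] 0x15->0x0d len=2 : a8 d0
query mem[0x02]=0xd0, mem[0x0c]=0x82, mem[0x0b]=0xa8, mem[0x0e]=0xd0

MEM[0x02,0x0c,0x0b,0x0e] = d0 82 a8 d0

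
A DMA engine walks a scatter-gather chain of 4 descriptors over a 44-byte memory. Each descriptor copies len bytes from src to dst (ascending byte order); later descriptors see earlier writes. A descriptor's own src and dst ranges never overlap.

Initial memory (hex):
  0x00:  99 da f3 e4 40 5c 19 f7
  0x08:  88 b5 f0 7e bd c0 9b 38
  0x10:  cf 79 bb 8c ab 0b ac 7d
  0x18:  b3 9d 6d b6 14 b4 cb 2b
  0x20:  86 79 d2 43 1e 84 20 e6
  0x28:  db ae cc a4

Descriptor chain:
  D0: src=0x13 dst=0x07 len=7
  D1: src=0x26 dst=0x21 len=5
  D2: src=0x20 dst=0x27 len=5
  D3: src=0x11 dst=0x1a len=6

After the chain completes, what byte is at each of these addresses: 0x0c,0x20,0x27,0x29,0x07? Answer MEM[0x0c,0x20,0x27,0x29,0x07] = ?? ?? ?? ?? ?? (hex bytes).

#0 dst[0x07+7] := {0x8c,0xab,0x0b,0xac,0x7d,0xb3,0x9d}
#1 dst[0x21+5] := {0x20,0xe6,0xdb,0xae,0xcc}
#2 dst[0x27+5] := {0x86,0x20,0xe6,0xdb,0xae}
#3 dst[0x1a+6] := {0x79,0xbb,0x8c,0xab,0x0b,0xac}
query mem[0x0c]=0xb3, mem[0x20]=0x86, mem[0x27]=0x86, mem[0x29]=0xe6, mem[0x07]=0x8c

MEM[0x0c,0x20,0x27,0x29,0x07] = b3 86 86 e6 8c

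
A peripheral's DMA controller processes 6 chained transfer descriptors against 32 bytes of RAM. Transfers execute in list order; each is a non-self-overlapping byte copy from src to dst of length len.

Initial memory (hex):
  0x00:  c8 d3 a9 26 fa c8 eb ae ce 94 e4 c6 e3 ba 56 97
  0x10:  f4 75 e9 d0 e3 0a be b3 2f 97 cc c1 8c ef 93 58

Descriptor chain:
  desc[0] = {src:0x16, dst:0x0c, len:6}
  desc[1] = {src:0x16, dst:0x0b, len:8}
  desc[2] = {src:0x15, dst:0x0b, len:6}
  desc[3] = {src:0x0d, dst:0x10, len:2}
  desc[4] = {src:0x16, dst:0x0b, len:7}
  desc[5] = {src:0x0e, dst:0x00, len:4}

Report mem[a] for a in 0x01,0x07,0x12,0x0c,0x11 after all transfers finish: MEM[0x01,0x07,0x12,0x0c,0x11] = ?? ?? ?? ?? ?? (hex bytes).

  after D0: wrote 6B at 0x0c = beb32f97ccc1
  after D1: wrote 8B at 0x0b = beb32f97ccc18cef
  after D2: wrote 6B at 0x0b = 0abeb32f97cc
  after D3: wrote 2B at 0x10 = b32f
  after D4: wrote 7B at 0x0b = beb32f97ccc18c
  after D5: wrote 4B at 0x00 = 97ccc18c
query mem[0x01]=0xcc, mem[0x07]=0xae, mem[0x12]=0xef, mem[0x0c]=0xb3, mem[0x11]=0x8c

MEM[0x01,0x07,0x12,0x0c,0x11] = cc ae ef b3 8c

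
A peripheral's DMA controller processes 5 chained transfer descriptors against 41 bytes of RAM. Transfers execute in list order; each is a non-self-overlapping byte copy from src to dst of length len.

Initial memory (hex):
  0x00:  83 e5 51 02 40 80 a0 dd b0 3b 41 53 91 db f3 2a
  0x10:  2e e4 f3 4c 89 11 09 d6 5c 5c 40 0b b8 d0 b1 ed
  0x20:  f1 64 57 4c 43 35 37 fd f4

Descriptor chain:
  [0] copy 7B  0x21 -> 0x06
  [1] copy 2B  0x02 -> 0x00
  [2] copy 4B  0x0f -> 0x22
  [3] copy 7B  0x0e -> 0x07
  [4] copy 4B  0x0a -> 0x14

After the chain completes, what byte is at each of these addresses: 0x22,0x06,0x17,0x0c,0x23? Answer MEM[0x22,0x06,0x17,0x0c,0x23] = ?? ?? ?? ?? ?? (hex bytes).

MEM[0x22,0x06,0x17,0x0c,0x23] = 2a 64 89 4c 2e

D0: mem[0x06..0x0c] <- [64 57 4c 43 35 37 fd]
D1: mem[0x00..0x01] <- [51 02]
D2: mem[0x22..0x25] <- [2a 2e e4 f3]
D3: mem[0x07..0x0d] <- [f3 2a 2e e4 f3 4c 89]
D4: mem[0x14..0x17] <- [e4 f3 4c 89]
query mem[0x22]=0x2a, mem[0x06]=0x64, mem[0x17]=0x89, mem[0x0c]=0x4c, mem[0x23]=0x2e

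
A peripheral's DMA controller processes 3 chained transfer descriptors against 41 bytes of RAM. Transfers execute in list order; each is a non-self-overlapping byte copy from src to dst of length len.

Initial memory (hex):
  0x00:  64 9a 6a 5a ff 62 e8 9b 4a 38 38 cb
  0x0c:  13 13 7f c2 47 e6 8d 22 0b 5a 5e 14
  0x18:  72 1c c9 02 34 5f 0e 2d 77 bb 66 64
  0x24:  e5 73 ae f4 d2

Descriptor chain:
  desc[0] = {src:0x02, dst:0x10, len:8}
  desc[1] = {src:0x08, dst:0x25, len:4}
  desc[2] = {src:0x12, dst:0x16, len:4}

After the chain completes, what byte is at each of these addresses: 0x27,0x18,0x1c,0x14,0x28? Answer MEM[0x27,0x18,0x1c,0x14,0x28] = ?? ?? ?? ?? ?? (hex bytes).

  after D0: wrote 8B at 0x10 = 6a5aff62e89b4a38
  after D1: wrote 4B at 0x25 = 4a3838cb
  after D2: wrote 4B at 0x16 = ff62e89b
query mem[0x27]=0x38, mem[0x18]=0xe8, mem[0x1c]=0x34, mem[0x14]=0xe8, mem[0x28]=0xcb

MEM[0x27,0x18,0x1c,0x14,0x28] = 38 e8 34 e8 cb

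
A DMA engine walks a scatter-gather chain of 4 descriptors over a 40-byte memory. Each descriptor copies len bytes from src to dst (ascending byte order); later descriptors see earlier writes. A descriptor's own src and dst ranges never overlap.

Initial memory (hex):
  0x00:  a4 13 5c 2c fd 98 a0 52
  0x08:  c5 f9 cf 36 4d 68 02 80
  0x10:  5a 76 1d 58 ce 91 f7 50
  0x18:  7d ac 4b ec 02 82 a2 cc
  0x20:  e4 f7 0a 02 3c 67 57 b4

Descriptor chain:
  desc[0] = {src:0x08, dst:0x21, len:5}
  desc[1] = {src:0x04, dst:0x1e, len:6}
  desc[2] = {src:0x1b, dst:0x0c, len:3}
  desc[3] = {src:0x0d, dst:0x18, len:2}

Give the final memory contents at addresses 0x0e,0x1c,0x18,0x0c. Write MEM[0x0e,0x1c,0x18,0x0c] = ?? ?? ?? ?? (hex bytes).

D0: mem[0x21..0x25] <- [c5 f9 cf 36 4d]
D1: mem[0x1e..0x23] <- [fd 98 a0 52 c5 f9]
D2: mem[0x0c..0x0e] <- [ec 02 82]
D3: mem[0x18..0x19] <- [02 82]
query mem[0x0e]=0x82, mem[0x1c]=0x02, mem[0x18]=0x02, mem[0x0c]=0xec

MEM[0x0e,0x1c,0x18,0x0c] = 82 02 02 ec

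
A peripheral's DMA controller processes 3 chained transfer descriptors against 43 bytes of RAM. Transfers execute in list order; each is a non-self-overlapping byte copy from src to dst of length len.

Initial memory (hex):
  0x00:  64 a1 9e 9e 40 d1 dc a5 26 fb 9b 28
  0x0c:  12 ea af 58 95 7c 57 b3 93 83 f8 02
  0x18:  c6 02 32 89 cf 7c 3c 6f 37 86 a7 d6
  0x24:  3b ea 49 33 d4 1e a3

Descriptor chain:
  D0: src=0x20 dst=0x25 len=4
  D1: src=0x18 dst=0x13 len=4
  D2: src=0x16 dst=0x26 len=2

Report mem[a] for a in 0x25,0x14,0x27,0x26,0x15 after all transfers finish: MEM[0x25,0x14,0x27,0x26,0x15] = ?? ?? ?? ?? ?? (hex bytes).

MEM[0x25,0x14,0x27,0x26,0x15] = 37 02 02 89 32

[0] 0x20->0x25 len=4 : 37 86 a7 d6
[1] 0x18->0x13 len=4 : c6 02 32 89
[2] 0x16->0x26 len=2 : 89 02
query mem[0x25]=0x37, mem[0x14]=0x02, mem[0x27]=0x02, mem[0x26]=0x89, mem[0x15]=0x32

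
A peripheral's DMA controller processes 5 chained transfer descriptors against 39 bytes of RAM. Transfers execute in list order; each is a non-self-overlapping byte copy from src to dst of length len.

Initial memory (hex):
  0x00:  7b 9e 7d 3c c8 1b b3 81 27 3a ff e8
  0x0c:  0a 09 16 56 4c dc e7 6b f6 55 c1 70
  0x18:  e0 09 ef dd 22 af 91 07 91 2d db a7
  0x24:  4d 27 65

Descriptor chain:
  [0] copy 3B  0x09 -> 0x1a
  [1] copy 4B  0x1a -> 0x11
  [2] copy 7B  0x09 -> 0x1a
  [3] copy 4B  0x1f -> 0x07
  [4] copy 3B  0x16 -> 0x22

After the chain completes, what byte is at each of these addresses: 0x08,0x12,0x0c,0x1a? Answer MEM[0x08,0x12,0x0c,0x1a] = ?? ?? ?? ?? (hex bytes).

MEM[0x08,0x12,0x0c,0x1a] = 56 ff 0a 3a

D0: mem[0x1a..0x1c] <- [3a ff e8]
D1: mem[0x11..0x14] <- [3a ff e8 af]
D2: mem[0x1a..0x20] <- [3a ff e8 0a 09 16 56]
D3: mem[0x07..0x0a] <- [16 56 2d db]
D4: mem[0x22..0x24] <- [c1 70 e0]
query mem[0x08]=0x56, mem[0x12]=0xff, mem[0x0c]=0x0a, mem[0x1a]=0x3a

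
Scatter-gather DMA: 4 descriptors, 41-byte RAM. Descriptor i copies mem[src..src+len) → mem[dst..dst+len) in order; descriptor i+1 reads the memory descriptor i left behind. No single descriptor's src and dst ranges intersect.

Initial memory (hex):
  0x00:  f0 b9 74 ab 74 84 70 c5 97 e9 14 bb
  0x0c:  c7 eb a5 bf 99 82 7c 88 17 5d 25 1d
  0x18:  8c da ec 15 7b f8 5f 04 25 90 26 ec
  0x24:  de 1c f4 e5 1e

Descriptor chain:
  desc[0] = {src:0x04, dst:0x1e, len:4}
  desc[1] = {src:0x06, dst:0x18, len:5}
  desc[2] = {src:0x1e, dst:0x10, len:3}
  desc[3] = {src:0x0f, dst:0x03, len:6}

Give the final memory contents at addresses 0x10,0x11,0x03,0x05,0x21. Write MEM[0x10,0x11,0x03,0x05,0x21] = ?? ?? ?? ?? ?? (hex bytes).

MEM[0x10,0x11,0x03,0x05,0x21] = 74 84 bf 84 c5

  after D0: wrote 4B at 0x1e = 748470c5
  after D1: wrote 5B at 0x18 = 70c597e914
  after D2: wrote 3B at 0x10 = 748470
  after D3: wrote 6B at 0x03 = bf7484708817
query mem[0x10]=0x74, mem[0x11]=0x84, mem[0x03]=0xbf, mem[0x05]=0x84, mem[0x21]=0xc5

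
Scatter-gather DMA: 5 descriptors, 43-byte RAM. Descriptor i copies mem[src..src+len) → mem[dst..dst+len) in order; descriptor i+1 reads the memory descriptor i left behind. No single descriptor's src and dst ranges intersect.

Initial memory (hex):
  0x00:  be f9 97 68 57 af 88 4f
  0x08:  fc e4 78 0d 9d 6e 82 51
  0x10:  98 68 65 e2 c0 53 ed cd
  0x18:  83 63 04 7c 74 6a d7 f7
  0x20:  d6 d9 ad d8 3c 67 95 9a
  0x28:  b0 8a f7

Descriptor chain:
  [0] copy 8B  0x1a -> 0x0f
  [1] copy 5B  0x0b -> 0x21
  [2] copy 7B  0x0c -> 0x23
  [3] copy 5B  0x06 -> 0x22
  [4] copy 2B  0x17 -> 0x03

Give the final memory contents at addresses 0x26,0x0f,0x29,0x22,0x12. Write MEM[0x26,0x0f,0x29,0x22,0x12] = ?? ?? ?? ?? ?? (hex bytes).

MEM[0x26,0x0f,0x29,0x22,0x12] = 78 04 6a 88 6a

D0: mem[0x0f..0x16] <- [04 7c 74 6a d7 f7 d6 d9]
D1: mem[0x21..0x25] <- [0d 9d 6e 82 04]
D2: mem[0x23..0x29] <- [9d 6e 82 04 7c 74 6a]
D3: mem[0x22..0x26] <- [88 4f fc e4 78]
D4: mem[0x03..0x04] <- [cd 83]
query mem[0x26]=0x78, mem[0x0f]=0x04, mem[0x29]=0x6a, mem[0x22]=0x88, mem[0x12]=0x6a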